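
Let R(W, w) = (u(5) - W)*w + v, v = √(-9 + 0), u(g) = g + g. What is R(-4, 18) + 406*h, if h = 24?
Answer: 9996 + 3*I ≈ 9996.0 + 3.0*I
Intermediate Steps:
u(g) = 2*g
v = 3*I (v = √(-9) = 3*I ≈ 3.0*I)
R(W, w) = 3*I + w*(10 - W) (R(W, w) = (2*5 - W)*w + 3*I = (10 - W)*w + 3*I = w*(10 - W) + 3*I = 3*I + w*(10 - W))
R(-4, 18) + 406*h = (3*I + 10*18 - 1*(-4)*18) + 406*24 = (3*I + 180 + 72) + 9744 = (252 + 3*I) + 9744 = 9996 + 3*I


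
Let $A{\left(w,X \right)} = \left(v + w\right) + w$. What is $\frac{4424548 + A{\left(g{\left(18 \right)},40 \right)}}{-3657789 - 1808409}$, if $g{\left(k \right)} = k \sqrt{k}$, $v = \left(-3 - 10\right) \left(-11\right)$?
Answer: $- \frac{1474897}{1822066} - \frac{18 \sqrt{2}}{911033} \approx -0.80949$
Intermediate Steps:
$v = 143$ ($v = \left(-13\right) \left(-11\right) = 143$)
$g{\left(k \right)} = k^{\frac{3}{2}}$
$A{\left(w,X \right)} = 143 + 2 w$ ($A{\left(w,X \right)} = \left(143 + w\right) + w = 143 + 2 w$)
$\frac{4424548 + A{\left(g{\left(18 \right)},40 \right)}}{-3657789 - 1808409} = \frac{4424548 + \left(143 + 2 \cdot 18^{\frac{3}{2}}\right)}{-3657789 - 1808409} = \frac{4424548 + \left(143 + 2 \cdot 54 \sqrt{2}\right)}{-5466198} = \left(4424548 + \left(143 + 108 \sqrt{2}\right)\right) \left(- \frac{1}{5466198}\right) = \left(4424691 + 108 \sqrt{2}\right) \left(- \frac{1}{5466198}\right) = - \frac{1474897}{1822066} - \frac{18 \sqrt{2}}{911033}$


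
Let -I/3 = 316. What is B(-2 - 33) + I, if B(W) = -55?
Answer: -1003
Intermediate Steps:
I = -948 (I = -3*316 = -948)
B(-2 - 33) + I = -55 - 948 = -1003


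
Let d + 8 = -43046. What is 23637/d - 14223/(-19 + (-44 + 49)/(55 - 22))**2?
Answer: -338000797923/8328451868 ≈ -40.584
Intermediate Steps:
d = -43054 (d = -8 - 43046 = -43054)
23637/d - 14223/(-19 + (-44 + 49)/(55 - 22))**2 = 23637/(-43054) - 14223/(-19 + (-44 + 49)/(55 - 22))**2 = 23637*(-1/43054) - 14223/(-19 + 5/33)**2 = -23637/43054 - 14223/(-19 + 5*(1/33))**2 = -23637/43054 - 14223/(-19 + 5/33)**2 = -23637/43054 - 14223/((-622/33)**2) = -23637/43054 - 14223/386884/1089 = -23637/43054 - 14223*1089/386884 = -23637/43054 - 15488847/386884 = -338000797923/8328451868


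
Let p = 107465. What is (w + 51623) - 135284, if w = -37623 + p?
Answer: -13819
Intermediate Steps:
w = 69842 (w = -37623 + 107465 = 69842)
(w + 51623) - 135284 = (69842 + 51623) - 135284 = 121465 - 135284 = -13819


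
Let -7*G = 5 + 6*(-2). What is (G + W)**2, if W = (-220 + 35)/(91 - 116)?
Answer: 1764/25 ≈ 70.560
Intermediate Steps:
G = 1 (G = -(5 + 6*(-2))/7 = -(5 - 12)/7 = -1/7*(-7) = 1)
W = 37/5 (W = -185/(-25) = -185*(-1/25) = 37/5 ≈ 7.4000)
(G + W)**2 = (1 + 37/5)**2 = (42/5)**2 = 1764/25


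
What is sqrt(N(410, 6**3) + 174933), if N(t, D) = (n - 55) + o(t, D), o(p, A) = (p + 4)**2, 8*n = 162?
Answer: 17*sqrt(4793)/2 ≈ 588.47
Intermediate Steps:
n = 81/4 (n = (1/8)*162 = 81/4 ≈ 20.250)
o(p, A) = (4 + p)**2
N(t, D) = -139/4 + (4 + t)**2 (N(t, D) = (81/4 - 55) + (4 + t)**2 = -139/4 + (4 + t)**2)
sqrt(N(410, 6**3) + 174933) = sqrt((-139/4 + (4 + 410)**2) + 174933) = sqrt((-139/4 + 414**2) + 174933) = sqrt((-139/4 + 171396) + 174933) = sqrt(685445/4 + 174933) = sqrt(1385177/4) = 17*sqrt(4793)/2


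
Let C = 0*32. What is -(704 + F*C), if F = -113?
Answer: -704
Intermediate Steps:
C = 0
-(704 + F*C) = -(704 - 113*0) = -(704 + 0) = -1*704 = -704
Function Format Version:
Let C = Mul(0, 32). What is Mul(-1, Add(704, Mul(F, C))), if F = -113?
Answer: -704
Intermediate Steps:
C = 0
Mul(-1, Add(704, Mul(F, C))) = Mul(-1, Add(704, Mul(-113, 0))) = Mul(-1, Add(704, 0)) = Mul(-1, 704) = -704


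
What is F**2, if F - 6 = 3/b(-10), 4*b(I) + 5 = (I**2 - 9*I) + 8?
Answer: 1368900/37249 ≈ 36.750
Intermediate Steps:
b(I) = 3/4 - 9*I/4 + I**2/4 (b(I) = -5/4 + ((I**2 - 9*I) + 8)/4 = -5/4 + (8 + I**2 - 9*I)/4 = -5/4 + (2 - 9*I/4 + I**2/4) = 3/4 - 9*I/4 + I**2/4)
F = 1170/193 (F = 6 + 3/(3/4 - 9/4*(-10) + (1/4)*(-10)**2) = 6 + 3/(3/4 + 45/2 + (1/4)*100) = 6 + 3/(3/4 + 45/2 + 25) = 6 + 3/(193/4) = 6 + 3*(4/193) = 6 + 12/193 = 1170/193 ≈ 6.0622)
F**2 = (1170/193)**2 = 1368900/37249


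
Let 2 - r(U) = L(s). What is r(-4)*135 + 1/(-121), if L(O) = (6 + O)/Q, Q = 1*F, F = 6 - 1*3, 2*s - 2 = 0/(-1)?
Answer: -5446/121 ≈ -45.008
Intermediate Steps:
s = 1 (s = 1 + (0/(-1))/2 = 1 + (0*(-1))/2 = 1 + (½)*0 = 1 + 0 = 1)
F = 3 (F = 6 - 3 = 3)
Q = 3 (Q = 1*3 = 3)
L(O) = 2 + O/3 (L(O) = (6 + O)/3 = (6 + O)*(⅓) = 2 + O/3)
r(U) = -⅓ (r(U) = 2 - (2 + (⅓)*1) = 2 - (2 + ⅓) = 2 - 1*7/3 = 2 - 7/3 = -⅓)
r(-4)*135 + 1/(-121) = -⅓*135 + 1/(-121) = -45 - 1/121 = -5446/121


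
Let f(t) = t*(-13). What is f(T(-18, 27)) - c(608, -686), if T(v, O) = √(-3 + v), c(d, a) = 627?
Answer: -627 - 13*I*√21 ≈ -627.0 - 59.573*I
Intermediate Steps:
f(t) = -13*t
f(T(-18, 27)) - c(608, -686) = -13*√(-3 - 18) - 1*627 = -13*I*√21 - 627 = -627 - 13*I*√21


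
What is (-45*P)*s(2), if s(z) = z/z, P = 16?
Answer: -720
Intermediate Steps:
s(z) = 1
(-45*P)*s(2) = -45*16*1 = -720*1 = -720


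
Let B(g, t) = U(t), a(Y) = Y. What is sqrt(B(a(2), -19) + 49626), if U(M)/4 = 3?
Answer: sqrt(49638) ≈ 222.80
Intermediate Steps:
U(M) = 12 (U(M) = 4*3 = 12)
B(g, t) = 12
sqrt(B(a(2), -19) + 49626) = sqrt(12 + 49626) = sqrt(49638)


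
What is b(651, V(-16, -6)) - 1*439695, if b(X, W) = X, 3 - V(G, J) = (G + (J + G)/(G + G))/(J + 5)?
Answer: -439044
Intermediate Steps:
V(G, J) = 3 - (G + (G + J)/(2*G))/(5 + J) (V(G, J) = 3 - (G + (J + G)/(G + G))/(J + 5) = 3 - (G + (G + J)/((2*G)))/(5 + J) = 3 - (G + (G + J)*(1/(2*G)))/(5 + J) = 3 - (G + (G + J)/(2*G))/(5 + J))
b(651, V(-16, -6)) - 1*439695 = 651 - 1*439695 = 651 - 439695 = -439044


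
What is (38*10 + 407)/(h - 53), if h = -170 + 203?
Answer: -787/20 ≈ -39.350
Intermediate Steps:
h = 33
(38*10 + 407)/(h - 53) = (38*10 + 407)/(33 - 53) = (380 + 407)/(-20) = 787*(-1/20) = -787/20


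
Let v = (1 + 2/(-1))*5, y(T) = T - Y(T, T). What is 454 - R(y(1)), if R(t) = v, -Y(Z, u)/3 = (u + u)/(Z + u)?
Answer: 459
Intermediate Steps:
Y(Z, u) = -6*u/(Z + u) (Y(Z, u) = -3*(u + u)/(Z + u) = -3*2*u/(Z + u) = -6*u/(Z + u))
y(T) = 3 + T (y(T) = T - (-6)*T/(T + T) = T - (-6)*T/(2*T) = T - (-6)*T*1/(2*T) = T - 1*(-3) = T + 3 = 3 + T)
v = -5 (v = (1 + 2*(-1))*5 = (1 - 2)*5 = -1*5 = -5)
R(t) = -5
454 - R(y(1)) = 454 - 1*(-5) = 454 + 5 = 459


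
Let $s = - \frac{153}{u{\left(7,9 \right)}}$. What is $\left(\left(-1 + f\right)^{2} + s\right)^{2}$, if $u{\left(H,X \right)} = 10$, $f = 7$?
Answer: $\frac{42849}{100} \approx 428.49$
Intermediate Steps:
$s = - \frac{153}{10} \approx -15.3$
$\left(\left(-1 + f\right)^{2} + s\right)^{2} = \left(\left(-1 + 7\right)^{2} - \frac{153}{10}\right)^{2} = \left(6^{2} - \frac{153}{10}\right)^{2} = \left(36 - \frac{153}{10}\right)^{2} = \left(\frac{207}{10}\right)^{2} = \frac{42849}{100}$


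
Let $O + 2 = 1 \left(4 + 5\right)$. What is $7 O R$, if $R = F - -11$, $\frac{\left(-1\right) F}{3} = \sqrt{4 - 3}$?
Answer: $392$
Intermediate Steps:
$F = -3$ ($F = - 3 \sqrt{4 - 3} = - 3 \sqrt{1} = \left(-3\right) 1 = -3$)
$O = 7$ ($O = -2 + 1 \left(4 + 5\right) = -2 + 1 \cdot 9 = -2 + 9 = 7$)
$R = 8$ ($R = -3 - -11 = -3 + 11 = 8$)
$7 O R = 7 \cdot 7 \cdot 8 = 49 \cdot 8 = 392$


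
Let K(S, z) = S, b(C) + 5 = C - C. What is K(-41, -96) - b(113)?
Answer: -36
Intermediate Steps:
b(C) = -5 (b(C) = -5 + (C - C) = -5 + 0 = -5)
K(-41, -96) - b(113) = -41 - 1*(-5) = -41 + 5 = -36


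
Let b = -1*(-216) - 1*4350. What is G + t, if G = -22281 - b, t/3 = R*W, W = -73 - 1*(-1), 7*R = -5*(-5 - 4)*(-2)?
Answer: -107589/7 ≈ -15370.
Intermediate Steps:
R = -90/7 (R = (-5*(-5 - 4)*(-2))/7 = (-5*(-9)*(-2))/7 = (45*(-2))/7 = (⅐)*(-90) = -90/7 ≈ -12.857)
b = -4134 (b = 216 - 4350 = -4134)
W = -72 (W = -73 + 1 = -72)
t = 19440/7 (t = 3*(-90/7*(-72)) = 3*(6480/7) = 19440/7 ≈ 2777.1)
G = -18147 (G = -22281 - 1*(-4134) = -22281 + 4134 = -18147)
G + t = -18147 + 19440/7 = -107589/7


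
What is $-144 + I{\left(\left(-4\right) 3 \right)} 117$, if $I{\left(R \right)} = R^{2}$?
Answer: $16704$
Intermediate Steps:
$-144 + I{\left(\left(-4\right) 3 \right)} 117 = -144 + \left(\left(-4\right) 3\right)^{2} \cdot 117 = -144 + \left(-12\right)^{2} \cdot 117 = -144 + 144 \cdot 117 = -144 + 16848 = 16704$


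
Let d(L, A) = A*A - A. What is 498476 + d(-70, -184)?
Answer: 532516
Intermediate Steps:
d(L, A) = A² - A
498476 + d(-70, -184) = 498476 - 184*(-1 - 184) = 498476 - 184*(-185) = 498476 + 34040 = 532516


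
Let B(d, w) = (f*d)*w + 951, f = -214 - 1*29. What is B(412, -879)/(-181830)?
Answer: -533351/1102 ≈ -483.98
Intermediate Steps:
f = -243 (f = -214 - 29 = -243)
B(d, w) = 951 - 243*d*w (B(d, w) = (-243*d)*w + 951 = -243*d*w + 951 = 951 - 243*d*w)
B(412, -879)/(-181830) = (951 - 243*412*(-879))/(-181830) = (951 + 88001964)*(-1/181830) = 88002915*(-1/181830) = -533351/1102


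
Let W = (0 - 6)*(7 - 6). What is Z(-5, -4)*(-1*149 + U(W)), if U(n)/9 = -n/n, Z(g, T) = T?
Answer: 632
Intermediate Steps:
W = -6 (W = -6*1 = -6)
U(n) = -9 (U(n) = 9*(-n/n) = 9*(-1*1) = 9*(-1) = -9)
Z(-5, -4)*(-1*149 + U(W)) = -4*(-1*149 - 9) = -4*(-149 - 9) = -4*(-158) = 632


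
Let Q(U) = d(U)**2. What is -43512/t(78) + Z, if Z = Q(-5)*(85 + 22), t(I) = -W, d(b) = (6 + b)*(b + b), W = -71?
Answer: 716188/71 ≈ 10087.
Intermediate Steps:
d(b) = 2*b*(6 + b) (d(b) = (6 + b)*(2*b) = 2*b*(6 + b))
t(I) = 71 (t(I) = -1*(-71) = 71)
Q(U) = 4*U**2*(6 + U)**2 (Q(U) = (2*U*(6 + U))**2 = 4*U**2*(6 + U)**2)
Z = 10700 (Z = (4*(-5)**2*(6 - 5)**2)*(85 + 22) = (4*25*1**2)*107 = (4*25*1)*107 = 100*107 = 10700)
-43512/t(78) + Z = -43512/71 + 10700 = 716188/71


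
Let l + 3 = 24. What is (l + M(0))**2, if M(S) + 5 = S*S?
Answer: 256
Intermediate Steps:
M(S) = -5 + S**2 (M(S) = -5 + S*S = -5 + S**2)
l = 21 (l = -3 + 24 = 21)
(l + M(0))**2 = (21 + (-5 + 0**2))**2 = (21 + (-5 + 0))**2 = (21 - 5)**2 = 16**2 = 256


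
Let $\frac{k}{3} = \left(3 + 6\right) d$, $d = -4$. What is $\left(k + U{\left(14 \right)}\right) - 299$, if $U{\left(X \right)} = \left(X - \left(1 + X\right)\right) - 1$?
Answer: $-409$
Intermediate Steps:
$k = -108$ ($k = 3 \left(3 + 6\right) \left(-4\right) = 3 \cdot 9 \left(-4\right) = 3 \left(-36\right) = -108$)
$U{\left(X \right)} = -2$ ($U{\left(X \right)} = -1 - 1 = -2$)
$\left(k + U{\left(14 \right)}\right) - 299 = \left(-108 - 2\right) - 299 = -110 - 299 = -409$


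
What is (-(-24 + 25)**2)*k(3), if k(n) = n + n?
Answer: -6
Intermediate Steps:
k(n) = 2*n
(-(-24 + 25)**2)*k(3) = (-(-24 + 25)**2)*(2*3) = -1*1**2*6 = -1*1*6 = -1*6 = -6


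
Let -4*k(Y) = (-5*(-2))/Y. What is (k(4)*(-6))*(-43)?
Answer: -645/4 ≈ -161.25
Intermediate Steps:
k(Y) = -5/(2*Y) (k(Y) = -(-5*(-2))/(4*Y) = -5/(2*Y))
(k(4)*(-6))*(-43) = (-5/2/4*(-6))*(-43) = (-5/2*¼*(-6))*(-43) = -5/8*(-6)*(-43) = (15/4)*(-43) = -645/4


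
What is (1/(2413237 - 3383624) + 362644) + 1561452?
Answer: 1867117745151/970387 ≈ 1.9241e+6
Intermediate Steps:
(1/(2413237 - 3383624) + 362644) + 1561452 = (1/(-970387) + 362644) + 1561452 = (-1/970387 + 362644) + 1561452 = 351905023227/970387 + 1561452 = 1867117745151/970387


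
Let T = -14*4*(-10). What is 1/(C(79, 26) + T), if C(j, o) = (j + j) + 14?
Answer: 1/732 ≈ 0.0013661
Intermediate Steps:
C(j, o) = 14 + 2*j (C(j, o) = 2*j + 14 = 14 + 2*j)
T = 560 (T = -56*(-10) = 560)
1/(C(79, 26) + T) = 1/((14 + 2*79) + 560) = 1/((14 + 158) + 560) = 1/(172 + 560) = 1/732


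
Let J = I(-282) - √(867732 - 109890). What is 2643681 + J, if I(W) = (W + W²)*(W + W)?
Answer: -42048807 - √757842 ≈ -4.2050e+7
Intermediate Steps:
I(W) = 2*W*(W + W²) (I(W) = (W + W²)*(2*W) = 2*W*(W + W²))
J = -44692488 - √757842 (J = 2*(-282)²*(1 - 282) - √(867732 - 109890) = 2*79524*(-281) - √757842 = -44692488 - √757842 ≈ -4.4693e+7)
2643681 + J = 2643681 + (-44692488 - √757842) = -42048807 - √757842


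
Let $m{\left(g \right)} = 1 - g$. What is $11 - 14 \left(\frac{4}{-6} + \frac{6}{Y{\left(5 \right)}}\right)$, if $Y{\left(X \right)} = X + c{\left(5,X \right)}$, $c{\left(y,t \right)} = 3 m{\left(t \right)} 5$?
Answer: $\frac{3607}{165} \approx 21.861$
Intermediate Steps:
$c{\left(y,t \right)} = 15 - 15 t$ ($c{\left(y,t \right)} = 3 \left(1 - t\right) 5 = \left(3 - 3 t\right) 5 = 15 - 15 t$)
$Y{\left(X \right)} = 15 - 14 X$ ($Y{\left(X \right)} = X - \left(-15 + 15 X\right) = 15 - 14 X$)
$11 - 14 \left(\frac{4}{-6} + \frac{6}{Y{\left(5 \right)}}\right) = 11 - 14 \left(\frac{4}{-6} + \frac{6}{15 - 70}\right) = 11 - 14 \left(4 \left(- \frac{1}{6}\right) + \frac{6}{15 - 70}\right) = 11 - 14 \left(- \frac{2}{3} + \frac{6}{-55}\right) = 11 - 14 \left(- \frac{2}{3} + 6 \left(- \frac{1}{55}\right)\right) = 11 - 14 \left(- \frac{2}{3} - \frac{6}{55}\right) = 11 - - \frac{1792}{165} = 11 + \frac{1792}{165} = \frac{3607}{165}$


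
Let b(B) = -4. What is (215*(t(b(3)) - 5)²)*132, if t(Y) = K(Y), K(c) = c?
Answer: 2298780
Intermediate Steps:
t(Y) = Y
(215*(t(b(3)) - 5)²)*132 = (215*(-4 - 5)²)*132 = (215*(-9)²)*132 = (215*81)*132 = 17415*132 = 2298780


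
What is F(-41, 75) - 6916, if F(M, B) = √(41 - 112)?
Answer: -6916 + I*√71 ≈ -6916.0 + 8.4261*I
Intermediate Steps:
F(M, B) = I*√71 (F(M, B) = √(-71) = I*√71)
F(-41, 75) - 6916 = I*√71 - 6916 = -6916 + I*√71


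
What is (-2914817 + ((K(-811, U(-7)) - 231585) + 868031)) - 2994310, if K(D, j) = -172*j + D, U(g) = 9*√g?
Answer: -5273492 - 1548*I*√7 ≈ -5.2735e+6 - 4095.6*I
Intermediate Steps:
K(D, j) = D - 172*j
(-2914817 + ((K(-811, U(-7)) - 231585) + 868031)) - 2994310 = (-2914817 + (((-811 - 1548*√(-7)) - 231585) + 868031)) - 2994310 = (-2914817 + (((-811 - 1548*I*√7) - 231585) + 868031)) - 2994310 = (-2914817 + ((-232396 - 1548*I*√7) + 868031)) - 2994310 = (-2914817 + (635635 - 1548*I*√7)) - 2994310 = (-2279182 - 1548*I*√7) - 2994310 = -5273492 - 1548*I*√7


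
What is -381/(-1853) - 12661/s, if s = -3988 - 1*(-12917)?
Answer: -20058884/16545437 ≈ -1.2124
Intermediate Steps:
s = 8929 (s = -3988 + 12917 = 8929)
-381/(-1853) - 12661/s = -381/(-1853) - 12661/8929 = -381*(-1/1853) - 12661*1/8929 = 381/1853 - 12661/8929 = -20058884/16545437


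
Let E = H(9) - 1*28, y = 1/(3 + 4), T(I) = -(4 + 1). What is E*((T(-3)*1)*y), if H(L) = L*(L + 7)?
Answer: -580/7 ≈ -82.857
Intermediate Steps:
T(I) = -5 (T(I) = -1*5 = -5)
y = ⅐ (y = 1/7 = ⅐ ≈ 0.14286)
H(L) = L*(7 + L)
E = 116 (E = 9*(7 + 9) - 1*28 = 9*16 - 28 = 144 - 28 = 116)
E*((T(-3)*1)*y) = 116*(-5*1*(⅐)) = 116*(-5*⅐) = 116*(-5/7) = -580/7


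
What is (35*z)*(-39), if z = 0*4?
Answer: 0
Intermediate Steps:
z = 0
(35*z)*(-39) = (35*0)*(-39) = 0*(-39) = 0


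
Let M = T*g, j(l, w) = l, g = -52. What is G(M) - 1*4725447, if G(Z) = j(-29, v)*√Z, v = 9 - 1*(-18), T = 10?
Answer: -4725447 - 58*I*√130 ≈ -4.7254e+6 - 661.3*I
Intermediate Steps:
v = 27 (v = 9 + 18 = 27)
M = -520 (M = 10*(-52) = -520)
G(Z) = -29*√Z
G(M) - 1*4725447 = -58*I*√130 - 1*4725447 = -58*I*√130 - 4725447 = -4725447 - 58*I*√130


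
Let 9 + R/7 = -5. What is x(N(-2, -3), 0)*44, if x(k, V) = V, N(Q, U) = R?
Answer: 0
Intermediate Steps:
R = -98 (R = -63 + 7*(-5) = -63 - 35 = -98)
N(Q, U) = -98
x(N(-2, -3), 0)*44 = 0*44 = 0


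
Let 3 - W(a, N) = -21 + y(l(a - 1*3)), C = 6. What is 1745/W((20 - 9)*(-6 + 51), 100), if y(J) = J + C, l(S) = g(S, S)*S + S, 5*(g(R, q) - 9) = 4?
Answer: -8725/26478 ≈ -0.32952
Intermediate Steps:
g(R, q) = 49/5 (g(R, q) = 9 + (1/5)*4 = 9 + 4/5 = 49/5)
l(S) = 54*S/5 (l(S) = 49*S/5 + S = 54*S/5)
y(J) = 6 + J (y(J) = J + 6 = 6 + J)
W(a, N) = 252/5 - 54*a/5 (W(a, N) = 3 - (-21 + (6 + 54*(a - 1*3)/5)) = 3 - (-21 + (6 + 54*(a - 3)/5)) = 3 - (-21 + (6 + 54*(-3 + a)/5)) = 3 - (-21 + (6 + (-162/5 + 54*a/5))) = 3 - (-21 + (-132/5 + 54*a/5)) = 3 - (-237/5 + 54*a/5) = 3 + (237/5 - 54*a/5) = 252/5 - 54*a/5)
1745/W((20 - 9)*(-6 + 51), 100) = 1745/(252/5 - 54*(20 - 9)*(-6 + 51)/5) = 1745/(252/5 - 594*45/5) = 1745/(252/5 - 54/5*495) = 1745/(252/5 - 5346) = 1745/(-26478/5) = 1745*(-5/26478) = -8725/26478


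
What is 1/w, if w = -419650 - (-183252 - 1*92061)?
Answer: -1/144337 ≈ -6.9282e-6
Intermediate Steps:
w = -144337 (w = -419650 - (-183252 - 92061) = -419650 - 1*(-275313) = -419650 + 275313 = -144337)
1/w = 1/(-144337) = -1/144337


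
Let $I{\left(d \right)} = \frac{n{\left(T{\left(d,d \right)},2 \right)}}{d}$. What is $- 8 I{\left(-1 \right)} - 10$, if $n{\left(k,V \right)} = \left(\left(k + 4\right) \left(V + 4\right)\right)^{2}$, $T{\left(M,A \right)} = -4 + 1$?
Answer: $278$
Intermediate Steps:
$T{\left(M,A \right)} = -3$
$n{\left(k,V \right)} = \left(4 + V\right)^{2} \left(4 + k\right)^{2}$ ($n{\left(k,V \right)} = \left(\left(4 + k\right) \left(4 + V\right)\right)^{2} = \left(\left(4 + V\right) \left(4 + k\right)\right)^{2} = \left(4 + V\right)^{2} \left(4 + k\right)^{2}$)
$I{\left(d \right)} = \frac{36}{d}$ ($I{\left(d \right)} = \frac{\left(4 + 2\right)^{2} \left(4 - 3\right)^{2}}{d} = \frac{6^{2} \cdot 1^{2}}{d} = \frac{36 \cdot 1}{d} = \frac{36}{d}$)
$- 8 I{\left(-1 \right)} - 10 = - 8 \frac{36}{-1} - 10 = - 8 \cdot 36 \left(-1\right) - 10 = \left(-8\right) \left(-36\right) - 10 = 288 - 10 = 278$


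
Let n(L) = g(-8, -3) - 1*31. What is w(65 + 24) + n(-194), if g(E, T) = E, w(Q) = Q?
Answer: 50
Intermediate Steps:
n(L) = -39 (n(L) = -8 - 1*31 = -8 - 31 = -39)
w(65 + 24) + n(-194) = (65 + 24) - 39 = 89 - 39 = 50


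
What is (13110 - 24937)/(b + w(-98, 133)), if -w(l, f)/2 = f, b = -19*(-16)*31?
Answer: -11827/9158 ≈ -1.2914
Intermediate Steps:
b = 9424 (b = 304*31 = 9424)
w(l, f) = -2*f
(13110 - 24937)/(b + w(-98, 133)) = (13110 - 24937)/(9424 - 2*133) = -11827/(9424 - 266) = -11827/9158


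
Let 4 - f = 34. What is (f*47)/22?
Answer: -705/11 ≈ -64.091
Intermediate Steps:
f = -30 (f = 4 - 1*34 = 4 - 34 = -30)
(f*47)/22 = -30*47/22 = -1410*1/22 = -705/11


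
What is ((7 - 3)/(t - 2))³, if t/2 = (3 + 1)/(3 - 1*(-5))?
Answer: -64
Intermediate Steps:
t = 1 (t = 2*((3 + 1)/(3 - 1*(-5))) = 2*(4/(3 + 5)) = 2*(4/8) = 2*(4*(⅛)) = 2*(½) = 1)
((7 - 3)/(t - 2))³ = ((7 - 3)/(1 - 2))³ = (4/(-1))³ = (4*(-1))³ = (-4)³ = -64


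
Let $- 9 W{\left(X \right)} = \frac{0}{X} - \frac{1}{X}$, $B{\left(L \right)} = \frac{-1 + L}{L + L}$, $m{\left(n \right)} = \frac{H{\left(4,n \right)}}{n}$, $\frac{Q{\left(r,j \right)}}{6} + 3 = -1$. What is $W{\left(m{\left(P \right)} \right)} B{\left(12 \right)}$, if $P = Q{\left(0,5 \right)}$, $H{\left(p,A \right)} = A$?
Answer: $\frac{11}{216} \approx 0.050926$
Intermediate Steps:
$Q{\left(r,j \right)} = -24$ ($Q{\left(r,j \right)} = -18 + 6 \left(-1\right) = -18 - 6 = -24$)
$P = -24$
$m{\left(n \right)} = 1$ ($m{\left(n \right)} = \frac{n}{n} = 1$)
$B{\left(L \right)} = \frac{-1 + L}{2 L}$
$W{\left(X \right)} = \frac{1}{9 X}$ ($W{\left(X \right)} = - \frac{\frac{0}{X} - \frac{1}{X}}{9} = - \frac{0 - \frac{1}{X}}{9} = - \frac{\left(-1\right) \frac{1}{X}}{9} = \frac{1}{9 X}$)
$W{\left(m{\left(P \right)} \right)} B{\left(12 \right)} = \frac{1}{9 \cdot 1} \frac{-1 + 12}{2 \cdot 12} = \frac{1}{9} \cdot 1 \cdot \frac{1}{2} \cdot \frac{1}{12} \cdot 11 = \frac{1}{9} \cdot \frac{11}{24} = \frac{11}{216}$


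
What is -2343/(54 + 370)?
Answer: -2343/424 ≈ -5.5259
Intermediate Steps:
-2343/(54 + 370) = -2343/424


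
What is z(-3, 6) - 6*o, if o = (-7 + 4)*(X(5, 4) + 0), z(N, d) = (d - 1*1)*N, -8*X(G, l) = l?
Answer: -24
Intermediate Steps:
X(G, l) = -l/8
z(N, d) = N*(-1 + d) (z(N, d) = (d - 1)*N = (-1 + d)*N = N*(-1 + d))
o = 3/2 (o = (-7 + 4)*(-⅛*4 + 0) = -3*(-½ + 0) = -3*(-½) = 3/2 ≈ 1.5000)
z(-3, 6) - 6*o = -3*(-1 + 6) - 6*3/2 = -3*5 - 9 = -15 - 9 = -24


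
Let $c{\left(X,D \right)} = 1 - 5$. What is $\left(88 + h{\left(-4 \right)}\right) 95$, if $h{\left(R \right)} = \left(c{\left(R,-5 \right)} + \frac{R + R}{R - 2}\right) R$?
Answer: $\frac{28120}{3} \approx 9373.3$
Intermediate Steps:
$c{\left(X,D \right)} = -4$ ($c{\left(X,D \right)} = 1 - 5 = -4$)
$h{\left(R \right)} = R \left(-4 + \frac{2 R}{-2 + R}\right)$ ($h{\left(R \right)} = \left(-4 + \frac{R + R}{R - 2}\right) R = \left(-4 + \frac{2 R}{-2 + R}\right) R = R \left(-4 + \frac{2 R}{-2 + R}\right)$)
$\left(88 + h{\left(-4 \right)}\right) 95 = \left(88 + 2 \left(-4\right) \frac{1}{-2 - 4} \left(4 - -4\right)\right) 95 = \left(88 + 2 \left(-4\right) \frac{1}{-6} \left(4 + 4\right)\right) 95 = \left(88 + 2 \left(-4\right) \left(- \frac{1}{6}\right) 8\right) 95 = \left(88 + \frac{32}{3}\right) 95 = \frac{296}{3} \cdot 95 = \frac{28120}{3}$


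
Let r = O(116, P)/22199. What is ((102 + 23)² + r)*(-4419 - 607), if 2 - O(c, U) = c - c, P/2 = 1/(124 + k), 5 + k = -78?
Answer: -1743315228802/22199 ≈ -7.8531e+7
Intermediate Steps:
k = -83 (k = -5 - 78 = -83)
P = 2/41 (P = 2/(124 - 83) = 2/41 ≈ 0.048781)
O(c, U) = 2 (O(c, U) = 2 - (c - c) = 2 - 1*0 = 2 + 0 = 2)
r = 2/22199 ≈ 9.0094e-5
((102 + 23)² + r)*(-4419 - 607) = ((102 + 23)² + 2/22199)*(-4419 - 607) = (125² + 2/22199)*(-5026) = (15625 + 2/22199)*(-5026) = (346859377/22199)*(-5026) = -1743315228802/22199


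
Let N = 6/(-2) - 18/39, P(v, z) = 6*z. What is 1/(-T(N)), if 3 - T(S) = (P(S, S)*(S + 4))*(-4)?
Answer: 169/7053 ≈ 0.023961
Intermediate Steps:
N = -45/13 (N = 6*(-½) - 18*1/39 = -3 - 6/13 = -45/13 ≈ -3.4615)
T(S) = 3 + 24*S*(4 + S) (T(S) = 3 - (6*S)*(S + 4)*(-4) = 3 - (6*S)*(4 + S)*(-4) = 3 - 6*S*(4 + S)*(-4) = 3 - (-24)*S*(4 + S) = 3 + 24*S*(4 + S))
1/(-T(N)) = 1/(-(3 + 24*(-45/13)² + 96*(-45/13))) = 1/(-(3 + 24*(2025/169) - 4320/13)) = 1/(-(3 + 48600/169 - 4320/13)) = 1/(-1*(-7053/169)) = 1/(7053/169) = 169/7053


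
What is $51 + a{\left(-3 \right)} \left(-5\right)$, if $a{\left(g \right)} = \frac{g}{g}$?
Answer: $46$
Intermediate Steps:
$a{\left(g \right)} = 1$
$51 + a{\left(-3 \right)} \left(-5\right) = 51 + 1 \left(-5\right) = 51 - 5 = 46$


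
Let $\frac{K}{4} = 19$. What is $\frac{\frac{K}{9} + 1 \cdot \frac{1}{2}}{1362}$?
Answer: $\frac{161}{24516} \approx 0.0065671$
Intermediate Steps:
$K = 76$ ($K = 4 \cdot 19 = 76$)
$\frac{\frac{K}{9} + 1 \cdot \frac{1}{2}}{1362} = \frac{\frac{76}{9} + 1 \cdot \frac{1}{2}}{1362} = \left(76 \cdot \frac{1}{9} + 1 \cdot \frac{1}{2}\right) \frac{1}{1362} = \left(\frac{76}{9} + \frac{1}{2}\right) \frac{1}{1362} = \frac{161}{18} \cdot \frac{1}{1362} = \frac{161}{24516}$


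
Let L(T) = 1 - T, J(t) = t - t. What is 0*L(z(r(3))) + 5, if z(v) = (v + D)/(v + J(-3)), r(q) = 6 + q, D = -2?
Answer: 5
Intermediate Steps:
J(t) = 0
z(v) = (-2 + v)/v (z(v) = (v - 2)/(v + 0) = (-2 + v)/v)
0*L(z(r(3))) + 5 = 0*(1 - (-2 + (6 + 3))/(6 + 3)) + 5 = 0*(1 - (-2 + 9)/9) + 5 = 0*(1 - 7/9) + 5 = 0*(2/9) + 5 = 0 + 5 = 5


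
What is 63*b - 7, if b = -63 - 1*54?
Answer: -7378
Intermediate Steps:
b = -117 (b = -63 - 54 = -117)
63*b - 7 = 63*(-117) - 7 = -7371 - 7 = -7378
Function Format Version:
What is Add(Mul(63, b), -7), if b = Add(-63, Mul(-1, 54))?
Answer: -7378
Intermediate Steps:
b = -117 (b = Add(-63, -54) = -117)
Add(Mul(63, b), -7) = Add(Mul(63, -117), -7) = Add(-7371, -7) = -7378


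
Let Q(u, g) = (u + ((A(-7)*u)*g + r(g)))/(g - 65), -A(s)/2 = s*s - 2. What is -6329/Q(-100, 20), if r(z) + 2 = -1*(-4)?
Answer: 31645/20878 ≈ 1.5157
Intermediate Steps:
A(s) = 4 - 2*s² (A(s) = -2*(s*s - 2) = -2*(s² - 2) = -2*(-2 + s²) = 4 - 2*s²)
r(z) = 2 (r(z) = -2 - 1*(-4) = -2 + 4 = 2)
Q(u, g) = (2 + u - 94*g*u)/(-65 + g) (Q(u, g) = (u + (((4 - 2*(-7)²)*u)*g + 2))/(g - 65) = (u + (((4 - 2*49)*u)*g + 2))/(-65 + g) = (u + (((4 - 98)*u)*g + 2))/(-65 + g) = (u + ((-94*u)*g + 2))/(-65 + g) = (u + (-94*g*u + 2))/(-65 + g) = (u + (2 - 94*g*u))/(-65 + g) = (2 + u - 94*g*u)/(-65 + g))
-6329/Q(-100, 20) = -6329*(-65 + 20)/(2 - 100 - 94*20*(-100)) = -6329*(-45/(2 - 100 + 188000)) = -6329/((-1/45*187902)) = -6329/(-20878/5) = -6329*(-5/20878) = 31645/20878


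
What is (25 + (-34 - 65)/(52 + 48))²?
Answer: 5764801/10000 ≈ 576.48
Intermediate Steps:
(25 + (-34 - 65)/(52 + 48))² = (25 - 99/100)² = (2401/100)² = 5764801/10000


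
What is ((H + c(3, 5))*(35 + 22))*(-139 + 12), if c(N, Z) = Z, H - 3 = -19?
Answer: 79629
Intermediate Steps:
H = -16 (H = 3 - 19 = -16)
((H + c(3, 5))*(35 + 22))*(-139 + 12) = ((-16 + 5)*(35 + 22))*(-139 + 12) = -11*57*(-127) = -627*(-127) = 79629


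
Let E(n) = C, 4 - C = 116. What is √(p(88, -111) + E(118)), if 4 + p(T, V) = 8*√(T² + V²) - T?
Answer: 2*√(-51 + 2*√20065) ≈ 30.483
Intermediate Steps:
C = -112 (C = 4 - 1*116 = 4 - 116 = -112)
E(n) = -112
p(T, V) = -4 - T + 8*√(T² + V²) (p(T, V) = -4 + (8*√(T² + V²) - T) = -4 + (-T + 8*√(T² + V²)) = -4 - T + 8*√(T² + V²))
√(p(88, -111) + E(118)) = √((-4 - 1*88 + 8*√(88² + (-111)²)) - 112) = √((-4 - 88 + 8*√(7744 + 12321)) - 112) = √((-4 - 88 + 8*√20065) - 112) = √((-92 + 8*√20065) - 112) = √(-204 + 8*√20065)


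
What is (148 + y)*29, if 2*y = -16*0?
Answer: 4292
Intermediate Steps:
y = 0 (y = (-16*0)/2 = (1/2)*0 = 0)
(148 + y)*29 = (148 + 0)*29 = 148*29 = 4292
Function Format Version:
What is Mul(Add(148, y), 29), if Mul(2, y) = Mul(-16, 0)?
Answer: 4292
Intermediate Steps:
y = 0 (y = Mul(Rational(1, 2), Mul(-16, 0)) = Mul(Rational(1, 2), 0) = 0)
Mul(Add(148, y), 29) = Mul(Add(148, 0), 29) = Mul(148, 29) = 4292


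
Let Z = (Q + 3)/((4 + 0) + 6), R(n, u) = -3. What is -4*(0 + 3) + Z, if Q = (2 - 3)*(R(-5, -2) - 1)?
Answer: -113/10 ≈ -11.300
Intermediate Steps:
Q = 4 (Q = (2 - 3)*(-3 - 1) = -1*(-4) = 4)
Z = 7/10 (Z = (4 + 3)/((4 + 0) + 6) = 7/(4 + 6) = 7/10 ≈ 0.70000)
-4*(0 + 3) + Z = -4*(0 + 3) + 7/10 = -4*3 + 7/10 = -2*6 + 7/10 = -12 + 7/10 = -113/10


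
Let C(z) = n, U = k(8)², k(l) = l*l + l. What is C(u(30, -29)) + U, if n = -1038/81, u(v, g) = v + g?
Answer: 139622/27 ≈ 5171.2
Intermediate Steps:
u(v, g) = g + v
k(l) = l + l² (k(l) = l² + l = l + l²)
U = 5184 (U = (8*(1 + 8))² = (8*9)² = 72² = 5184)
n = -346/27 (n = -1038*1/81 = -346/27 ≈ -12.815)
C(z) = -346/27
C(u(30, -29)) + U = -346/27 + 5184 = 139622/27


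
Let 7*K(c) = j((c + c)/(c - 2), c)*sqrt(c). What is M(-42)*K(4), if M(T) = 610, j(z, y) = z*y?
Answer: 19520/7 ≈ 2788.6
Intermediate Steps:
j(z, y) = y*z
K(c) = 2*c**(5/2)/(7*(-2 + c)) (K(c) = ((c*((c + c)/(c - 2)))*sqrt(c))/7 = ((c*((2*c)/(-2 + c)))*sqrt(c))/7 = ((c*(2*c/(-2 + c)))*sqrt(c))/7 = ((2*c**2/(-2 + c))*sqrt(c))/7 = (2*c**(5/2)/(-2 + c))/7 = 2*c**(5/2)/(7*(-2 + c)))
M(-42)*K(4) = 610*(2*4**(5/2)/(7*(-2 + 4))) = 610*((2/7)*32/2) = 610*((2/7)*32*(1/2)) = 610*(32/7) = 19520/7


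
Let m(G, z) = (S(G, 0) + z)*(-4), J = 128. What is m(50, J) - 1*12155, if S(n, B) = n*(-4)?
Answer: -11867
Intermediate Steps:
S(n, B) = -4*n
m(G, z) = -4*z + 16*G (m(G, z) = (-4*G + z)*(-4) = (z - 4*G)*(-4) = -4*z + 16*G)
m(50, J) - 1*12155 = (-4*128 + 16*50) - 1*12155 = (-512 + 800) - 12155 = 288 - 12155 = -11867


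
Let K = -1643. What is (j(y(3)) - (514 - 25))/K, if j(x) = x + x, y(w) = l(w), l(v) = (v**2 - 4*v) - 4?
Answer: 503/1643 ≈ 0.30615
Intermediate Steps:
l(v) = -4 + v**2 - 4*v
y(w) = -4 + w**2 - 4*w
j(x) = 2*x
(j(y(3)) - (514 - 25))/K = (2*(-4 + 3**2 - 4*3) - (514 - 25))/(-1643) = (2*(-4 + 9 - 12) - 1*489)*(-1/1643) = (2*(-7) - 489)*(-1/1643) = (-14 - 489)*(-1/1643) = -503*(-1/1643) = 503/1643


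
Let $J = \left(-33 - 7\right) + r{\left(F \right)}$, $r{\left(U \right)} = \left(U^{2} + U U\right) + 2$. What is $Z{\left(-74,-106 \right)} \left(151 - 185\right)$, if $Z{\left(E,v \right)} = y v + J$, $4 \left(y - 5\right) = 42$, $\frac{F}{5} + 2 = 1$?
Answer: $55454$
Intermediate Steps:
$F = -5$ ($F = -10 + 5 \cdot 1 = -10 + 5 = -5$)
$r{\left(U \right)} = 2 + 2 U^{2}$ ($r{\left(U \right)} = \left(U^{2} + U^{2}\right) + 2 = 2 U^{2} + 2 = 2 + 2 U^{2}$)
$y = \frac{31}{2}$ ($y = 5 + \frac{1}{4} \cdot 42 = 5 + \frac{21}{2} = \frac{31}{2} \approx 15.5$)
$J = 12$ ($J = \left(-33 - 7\right) + \left(2 + 2 \left(-5\right)^{2}\right) = -40 + \left(2 + 2 \cdot 25\right) = -40 + \left(2 + 50\right) = -40 + 52 = 12$)
$Z{\left(E,v \right)} = 12 + \frac{31 v}{2}$ ($Z{\left(E,v \right)} = \frac{31 v}{2} + 12 = 12 + \frac{31 v}{2}$)
$Z{\left(-74,-106 \right)} \left(151 - 185\right) = \left(12 + \frac{31}{2} \left(-106\right)\right) \left(151 - 185\right) = \left(12 - 1643\right) \left(151 - 185\right) = \left(-1631\right) \left(-34\right) = 55454$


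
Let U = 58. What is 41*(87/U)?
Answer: 123/2 ≈ 61.500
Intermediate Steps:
41*(87/U) = 41*(87/58) = 41*(87*(1/58)) = 41*(3/2) = 123/2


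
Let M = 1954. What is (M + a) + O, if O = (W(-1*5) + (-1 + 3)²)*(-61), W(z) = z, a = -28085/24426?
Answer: 49190305/24426 ≈ 2013.8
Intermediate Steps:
a = -28085/24426 (a = -28085*1/24426 = -28085/24426 ≈ -1.1498)
O = 61 (O = (-1*5 + (-1 + 3)²)*(-61) = (-5 + 2²)*(-61) = (-5 + 4)*(-61) = -1*(-61) = 61)
(M + a) + O = (1954 - 28085/24426) + 61 = 47700319/24426 + 61 = 49190305/24426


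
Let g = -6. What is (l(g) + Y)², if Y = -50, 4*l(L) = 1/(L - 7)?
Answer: 6765201/2704 ≈ 2501.9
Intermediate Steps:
l(L) = 1/(4*(-7 + L)) (l(L) = 1/(4*(L - 7)) = 1/(4*(-7 + L)))
(l(g) + Y)² = (1/(4*(-7 - 6)) - 50)² = ((¼)/(-13) - 50)² = ((¼)*(-1/13) - 50)² = (-1/52 - 50)² = (-2601/52)² = 6765201/2704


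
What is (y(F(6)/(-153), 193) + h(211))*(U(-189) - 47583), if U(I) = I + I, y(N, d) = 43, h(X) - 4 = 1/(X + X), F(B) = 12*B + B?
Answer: -951306435/422 ≈ -2.2543e+6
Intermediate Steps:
F(B) = 13*B
h(X) = 4 + 1/(2*X) (h(X) = 4 + 1/(X + X) = 4 + 1/(2*X))
U(I) = 2*I
(y(F(6)/(-153), 193) + h(211))*(U(-189) - 47583) = (43 + (4 + (1/2)/211))*(2*(-189) - 47583) = (43 + (4 + (1/2)*(1/211)))*(-378 - 47583) = (43 + (4 + 1/422))*(-47961) = (43 + 1689/422)*(-47961) = (19835/422)*(-47961) = -951306435/422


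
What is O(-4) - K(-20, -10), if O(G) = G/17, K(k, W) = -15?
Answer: 251/17 ≈ 14.765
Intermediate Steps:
O(G) = G/17 (O(G) = G*(1/17) = G/17)
O(-4) - K(-20, -10) = (1/17)*(-4) - 1*(-15) = -4/17 + 15 = 251/17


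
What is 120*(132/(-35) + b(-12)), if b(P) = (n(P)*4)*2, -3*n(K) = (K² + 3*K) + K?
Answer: -218208/7 ≈ -31173.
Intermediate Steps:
n(K) = -4*K/3 - K²/3 (n(K) = -((K² + 3*K) + K)/3 = -(K² + 4*K)/3 = -4*K/3 - K²/3)
b(P) = -8*P*(4 + P)/3 (b(P) = (-P*(4 + P)/3*4)*2 = -4*P*(4 + P)/3*2 = -8*P*(4 + P)/3)
120*(132/(-35) + b(-12)) = 120*(132/(-35) - 8/3*(-12)*(4 - 12)) = 120*(132*(-1/35) - 8/3*(-12)*(-8)) = 120*(-132/35 - 256) = 120*(-9092/35) = -218208/7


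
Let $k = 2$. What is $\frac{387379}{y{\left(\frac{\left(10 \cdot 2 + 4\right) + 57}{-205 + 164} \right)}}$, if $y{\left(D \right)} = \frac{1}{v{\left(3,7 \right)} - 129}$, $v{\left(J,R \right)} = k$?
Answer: $-49197133$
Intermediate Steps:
$v{\left(J,R \right)} = 2$
$y{\left(D \right)} = - \frac{1}{127}$ ($y{\left(D \right)} = \frac{1}{2 - 129} = \frac{1}{-127} = - \frac{1}{127}$)
$\frac{387379}{y{\left(\frac{\left(10 \cdot 2 + 4\right) + 57}{-205 + 164} \right)}} = \frac{387379}{- \frac{1}{127}} = 387379 \left(-127\right) = -49197133$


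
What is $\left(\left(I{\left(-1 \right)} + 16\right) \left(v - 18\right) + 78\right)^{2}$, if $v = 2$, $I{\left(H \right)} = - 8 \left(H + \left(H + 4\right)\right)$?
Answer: $6084$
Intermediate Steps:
$I{\left(H \right)} = -32 - 16 H$ ($I{\left(H \right)} = - 8 \left(H + \left(4 + H\right)\right) = - 8 \left(4 + 2 H\right) = -32 - 16 H$)
$\left(\left(I{\left(-1 \right)} + 16\right) \left(v - 18\right) + 78\right)^{2} = \left(\left(\left(-32 - -16\right) + 16\right) \left(2 - 18\right) + 78\right)^{2} = \left(\left(\left(-32 + 16\right) + 16\right) \left(-16\right) + 78\right)^{2} = \left(\left(-16 + 16\right) \left(-16\right) + 78\right)^{2} = \left(0 \left(-16\right) + 78\right)^{2} = \left(0 + 78\right)^{2} = 78^{2} = 6084$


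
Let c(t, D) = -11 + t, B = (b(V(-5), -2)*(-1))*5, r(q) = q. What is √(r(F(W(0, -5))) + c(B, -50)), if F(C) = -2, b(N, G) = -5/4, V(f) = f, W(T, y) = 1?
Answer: 3*I*√3/2 ≈ 2.5981*I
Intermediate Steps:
b(N, G) = -5/4 (b(N, G) = -5*¼ = -5/4)
B = 25/4 (B = -5/4*(-1)*5 = (5/4)*5 = 25/4 ≈ 6.2500)
√(r(F(W(0, -5))) + c(B, -50)) = √(-2 + (-11 + 25/4)) = √(-2 - 19/4) = √(-27/4) = 3*I*√3/2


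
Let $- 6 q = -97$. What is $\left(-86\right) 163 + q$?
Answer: $- \frac{84011}{6} \approx -14002.0$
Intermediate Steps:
$q = \frac{97}{6}$ ($q = \left(- \frac{1}{6}\right) \left(-97\right) = \frac{97}{6} \approx 16.167$)
$\left(-86\right) 163 + q = \left(-86\right) 163 + \frac{97}{6} = -14018 + \frac{97}{6} = - \frac{84011}{6}$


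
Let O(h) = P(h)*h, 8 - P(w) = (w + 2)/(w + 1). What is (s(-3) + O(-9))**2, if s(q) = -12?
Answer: 370881/64 ≈ 5795.0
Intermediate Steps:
P(w) = 8 - (2 + w)/(1 + w) (P(w) = 8 - (w + 2)/(w + 1) = 8 - (2 + w)/(1 + w))
O(h) = h*(6 + 7*h)/(1 + h) (O(h) = ((6 + 7*h)/(1 + h))*h = h*(6 + 7*h)/(1 + h))
(s(-3) + O(-9))**2 = (-12 - 9*(6 + 7*(-9))/(1 - 9))**2 = (-12 - 9*(6 - 63)/(-8))**2 = (-12 - 9*(-1/8)*(-57))**2 = (-12 - 513/8)**2 = (-609/8)**2 = 370881/64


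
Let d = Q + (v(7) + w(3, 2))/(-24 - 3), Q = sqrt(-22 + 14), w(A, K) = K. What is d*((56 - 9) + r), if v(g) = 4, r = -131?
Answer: 56/3 - 168*I*sqrt(2) ≈ 18.667 - 237.59*I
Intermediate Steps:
Q = 2*I*sqrt(2) (Q = sqrt(-8) = 2*I*sqrt(2) ≈ 2.8284*I)
d = -2/9 + 2*I*sqrt(2) (d = 2*I*sqrt(2) + (4 + 2)/(-24 - 3) = 2*I*sqrt(2) + 6/(-27) = 2*I*sqrt(2) + 6*(-1/27) = 2*I*sqrt(2) - 2/9 = -2/9 + 2*I*sqrt(2) ≈ -0.22222 + 2.8284*I)
d*((56 - 9) + r) = (-2/9 + 2*I*sqrt(2))*((56 - 9) - 131) = (-2/9 + 2*I*sqrt(2))*(47 - 131) = (-2/9 + 2*I*sqrt(2))*(-84) = 56/3 - 168*I*sqrt(2)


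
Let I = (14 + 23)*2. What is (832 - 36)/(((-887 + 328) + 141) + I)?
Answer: -199/86 ≈ -2.3140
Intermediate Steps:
I = 74 (I = 37*2 = 74)
(832 - 36)/(((-887 + 328) + 141) + I) = (832 - 36)/(((-887 + 328) + 141) + 74) = 796/((-559 + 141) + 74) = 796/(-418 + 74) = 796/(-344) = 796*(-1/344) = -199/86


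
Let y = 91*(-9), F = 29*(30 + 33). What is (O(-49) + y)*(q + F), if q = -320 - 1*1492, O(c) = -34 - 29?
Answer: -13230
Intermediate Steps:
O(c) = -63
q = -1812 (q = -320 - 1492 = -1812)
F = 1827 (F = 29*63 = 1827)
y = -819
(O(-49) + y)*(q + F) = (-63 - 819)*(-1812 + 1827) = -882*15 = -13230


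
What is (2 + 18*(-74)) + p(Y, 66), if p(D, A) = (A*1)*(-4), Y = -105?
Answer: -1594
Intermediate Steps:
p(D, A) = -4*A (p(D, A) = A*(-4) = -4*A)
(2 + 18*(-74)) + p(Y, 66) = (2 + 18*(-74)) - 4*66 = (2 - 1332) - 264 = -1330 - 264 = -1594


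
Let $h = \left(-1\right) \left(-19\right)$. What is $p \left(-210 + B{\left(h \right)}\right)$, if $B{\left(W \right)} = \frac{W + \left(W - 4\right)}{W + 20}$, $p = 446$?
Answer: $- \frac{3637576}{39} \approx -93271.0$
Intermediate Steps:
$h = 19$
$B{\left(W \right)} = \frac{-4 + 2 W}{20 + W}$ ($B{\left(W \right)} = \frac{W + \left(W - 4\right)}{20 + W} = \frac{W + \left(-4 + W\right)}{20 + W} = \frac{-4 + 2 W}{20 + W}$)
$p \left(-210 + B{\left(h \right)}\right) = 446 \left(-210 + \frac{2 \left(-2 + 19\right)}{20 + 19}\right) = 446 \left(-210 + 2 \cdot \frac{1}{39} \cdot 17\right) = 446 \left(-210 + \frac{34}{39}\right) = 446 \left(- \frac{8156}{39}\right) = - \frac{3637576}{39}$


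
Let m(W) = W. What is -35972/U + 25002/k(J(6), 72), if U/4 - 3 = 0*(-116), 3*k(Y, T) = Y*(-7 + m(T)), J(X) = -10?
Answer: -3035234/975 ≈ -3113.1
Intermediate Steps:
k(Y, T) = Y*(-7 + T)/3 (k(Y, T) = (Y*(-7 + T))/3 = Y*(-7 + T)/3)
U = 12 (U = 12 + 4*(0*(-116)) = 12 + 4*0 = 12 + 0 = 12)
-35972/U + 25002/k(J(6), 72) = -35972/12 + 25002/(((⅓)*(-10)*(-7 + 72))) = -35972*1/12 + 25002/(((⅓)*(-10)*65)) = -8993/3 + 25002/(-650/3) = -8993/3 + 25002*(-3/650) = -8993/3 - 37503/325 = -3035234/975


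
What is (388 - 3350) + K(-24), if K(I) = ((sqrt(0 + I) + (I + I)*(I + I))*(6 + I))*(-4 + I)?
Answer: 1158254 + 1008*I*sqrt(6) ≈ 1.1583e+6 + 2469.1*I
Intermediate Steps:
K(I) = (-4 + I)*(6 + I)*(sqrt(I) + 4*I**2) (K(I) = ((sqrt(I) + (2*I)*(2*I))*(6 + I))*(-4 + I) = ((sqrt(I) + 4*I**2)*(6 + I))*(-4 + I) = ((6 + I)*(sqrt(I) + 4*I**2))*(-4 + I) = (-4 + I)*(6 + I)*(sqrt(I) + 4*I**2))
(388 - 3350) + K(-24) = (388 - 3350) + ((-24)**(5/2) - 96*(-24)**2 - 48*I*sqrt(6) + 2*(-24)**(3/2) + 4*(-24)**4 + 8*(-24)**3) = -2962 + (1152*I*sqrt(6) - 96*576 - 48*I*sqrt(6) + 2*(-48*I*sqrt(6)) + 4*331776 + 8*(-13824)) = -2962 + (1152*I*sqrt(6) - 55296 - 48*I*sqrt(6) - 96*I*sqrt(6) + 1327104 - 110592) = -2962 + (1161216 + 1008*I*sqrt(6)) = 1158254 + 1008*I*sqrt(6)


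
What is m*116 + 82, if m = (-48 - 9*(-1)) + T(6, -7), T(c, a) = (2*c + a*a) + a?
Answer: 1822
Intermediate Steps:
T(c, a) = a + a**2 + 2*c (T(c, a) = (2*c + a**2) + a = (a**2 + 2*c) + a = a + a**2 + 2*c)
m = 15 (m = (-48 - 9*(-1)) + (-7 + (-7)**2 + 2*6) = (-48 + 9) + (-7 + 49 + 12) = -39 + 54 = 15)
m*116 + 82 = 15*116 + 82 = 1740 + 82 = 1822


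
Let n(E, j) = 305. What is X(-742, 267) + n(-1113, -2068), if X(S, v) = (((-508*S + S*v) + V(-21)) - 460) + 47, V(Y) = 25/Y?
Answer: 3752969/21 ≈ 1.7871e+5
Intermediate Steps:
X(S, v) = -8698/21 - 508*S + S*v (X(S, v) = (((-508*S + S*v) + 25/(-21)) - 460) + 47 = (((-508*S + S*v) + 25*(-1/21)) - 460) + 47 = (((-508*S + S*v) - 25/21) - 460) + 47 = ((-25/21 - 508*S + S*v) - 460) + 47 = (-9685/21 - 508*S + S*v) + 47 = -8698/21 - 508*S + S*v)
X(-742, 267) + n(-1113, -2068) = (-8698/21 - 508*(-742) - 742*267) + 305 = (-8698/21 + 376936 - 198114) + 305 = 3746564/21 + 305 = 3752969/21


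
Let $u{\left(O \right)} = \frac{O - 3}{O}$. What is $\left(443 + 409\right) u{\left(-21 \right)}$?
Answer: $\frac{6816}{7} \approx 973.71$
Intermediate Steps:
$u{\left(O \right)} = \frac{-3 + O}{O}$ ($u{\left(O \right)} = \frac{O - 3}{O} = \frac{-3 + O}{O}$)
$\left(443 + 409\right) u{\left(-21 \right)} = \left(443 + 409\right) \frac{-3 - 21}{-21} = 852 \left(\left(- \frac{1}{21}\right) \left(-24\right)\right) = 852 \cdot \frac{8}{7} = \frac{6816}{7}$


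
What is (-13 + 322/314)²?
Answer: 3534400/24649 ≈ 143.39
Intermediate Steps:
(-13 + 322/314)² = (-13 + 322*(1/314))² = (-13 + 161/157)² = (-1880/157)² = 3534400/24649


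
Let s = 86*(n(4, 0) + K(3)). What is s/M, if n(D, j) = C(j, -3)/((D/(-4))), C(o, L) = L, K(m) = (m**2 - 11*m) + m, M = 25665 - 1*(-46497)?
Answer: -86/4009 ≈ -0.021452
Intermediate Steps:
M = 72162 (M = 25665 + 46497 = 72162)
K(m) = m**2 - 10*m
n(D, j) = 12/D (n(D, j) = -3*(-4/D) = -(-12)/D = 12/D)
s = -1548 (s = 86*(12/4 + 3*(-10 + 3)) = 86*(12*(1/4) + 3*(-7)) = 86*(3 - 21) = 86*(-18) = -1548)
s/M = -1548/72162 = -1548*1/72162 = -86/4009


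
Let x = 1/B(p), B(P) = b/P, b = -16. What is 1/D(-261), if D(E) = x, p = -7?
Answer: 16/7 ≈ 2.2857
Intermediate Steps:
B(P) = -16/P
x = 7/16 (x = 1/(-16/(-7)) = 1/(-16*(-1/7)) = 1/(16/7) = 7/16 ≈ 0.43750)
D(E) = 7/16
1/D(-261) = 1/(7/16) = 16/7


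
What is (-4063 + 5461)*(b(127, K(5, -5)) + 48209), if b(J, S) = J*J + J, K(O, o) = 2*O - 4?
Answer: 90122070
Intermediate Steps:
K(O, o) = -4 + 2*O
b(J, S) = J + J**2 (b(J, S) = J**2 + J = J + J**2)
(-4063 + 5461)*(b(127, K(5, -5)) + 48209) = (-4063 + 5461)*(127*(1 + 127) + 48209) = 1398*(127*128 + 48209) = 1398*(16256 + 48209) = 1398*64465 = 90122070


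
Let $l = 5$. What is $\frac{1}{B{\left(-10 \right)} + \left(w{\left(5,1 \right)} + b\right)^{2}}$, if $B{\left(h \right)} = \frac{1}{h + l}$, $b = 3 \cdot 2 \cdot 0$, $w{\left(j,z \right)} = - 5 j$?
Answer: $\frac{5}{3124} \approx 0.0016005$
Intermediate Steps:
$b = 0$ ($b = 3 \cdot 0 = 0$)
$B{\left(h \right)} = \frac{1}{5 + h}$ ($B{\left(h \right)} = \frac{1}{h + 5} = \frac{1}{5 + h}$)
$\frac{1}{B{\left(-10 \right)} + \left(w{\left(5,1 \right)} + b\right)^{2}} = \frac{1}{\frac{1}{5 - 10} + \left(\left(-5\right) 5 + 0\right)^{2}} = \frac{1}{\frac{1}{-5} + \left(-25 + 0\right)^{2}} = \frac{1}{- \frac{1}{5} + \left(-25\right)^{2}} = \frac{1}{- \frac{1}{5} + 625} = \frac{1}{\frac{3124}{5}} = \frac{5}{3124}$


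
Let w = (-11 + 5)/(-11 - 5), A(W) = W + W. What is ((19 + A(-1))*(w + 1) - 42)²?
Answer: 22201/64 ≈ 346.89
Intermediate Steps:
A(W) = 2*W
w = 3/8 (w = -6/(-16) = -6*(-1/16) = 3/8 ≈ 0.37500)
((19 + A(-1))*(w + 1) - 42)² = ((19 + 2*(-1))*(3/8 + 1) - 42)² = ((19 - 2)*(11/8) - 42)² = (17*(11/8) - 42)² = (187/8 - 42)² = (-149/8)² = 22201/64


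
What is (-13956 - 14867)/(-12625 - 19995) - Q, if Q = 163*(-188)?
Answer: 999636103/32620 ≈ 30645.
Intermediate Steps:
Q = -30644
(-13956 - 14867)/(-12625 - 19995) - Q = (-13956 - 14867)/(-12625 - 19995) - 1*(-30644) = -28823/(-32620) + 30644 = -28823*(-1/32620) + 30644 = 28823/32620 + 30644 = 999636103/32620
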